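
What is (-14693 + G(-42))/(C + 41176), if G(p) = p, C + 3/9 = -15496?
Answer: -44205/77039 ≈ -0.57380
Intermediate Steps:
C = -46489/3 (C = -1/3 - 15496 = -46489/3 ≈ -15496.)
(-14693 + G(-42))/(C + 41176) = (-14693 - 42)/(-46489/3 + 41176) = -14735/77039/3 = -14735*3/77039 = -44205/77039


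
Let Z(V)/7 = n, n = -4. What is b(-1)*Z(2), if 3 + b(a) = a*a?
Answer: 56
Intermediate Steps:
Z(V) = -28 (Z(V) = 7*(-4) = -28)
b(a) = -3 + a² (b(a) = -3 + a*a = -3 + a²)
b(-1)*Z(2) = (-3 + (-1)²)*(-28) = (-3 + 1)*(-28) = -2*(-28) = 56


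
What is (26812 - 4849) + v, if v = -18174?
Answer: 3789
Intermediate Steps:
(26812 - 4849) + v = (26812 - 4849) - 18174 = 21963 - 18174 = 3789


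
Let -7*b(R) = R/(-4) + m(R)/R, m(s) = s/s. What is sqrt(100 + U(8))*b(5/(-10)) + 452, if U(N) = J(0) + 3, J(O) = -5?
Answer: 452 + 15*sqrt(2)/8 ≈ 454.65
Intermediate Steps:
m(s) = 1
b(R) = -1/(7*R) + R/28 (b(R) = -(R/(-4) + 1/R)/7 = -(R*(-1/4) + 1/R)/7 = -(-R/4 + 1/R)/7 = -(1/R - R/4)/7 = -1/(7*R) + R/28)
U(N) = -2 (U(N) = -5 + 3 = -2)
sqrt(100 + U(8))*b(5/(-10)) + 452 = sqrt(100 - 2)*((-4 + (5/(-10))**2)/(28*((5/(-10))))) + 452 = sqrt(98)*((-4 + (5*(-1/10))**2)/(28*((5*(-1/10))))) + 452 = (7*sqrt(2))*((-4 + (-1/2)**2)/(28*(-1/2))) + 452 = (7*sqrt(2))*((1/28)*(-2)*(-4 + 1/4)) + 452 = (7*sqrt(2))*((1/28)*(-2)*(-15/4)) + 452 = (7*sqrt(2))*(15/56) + 452 = 15*sqrt(2)/8 + 452 = 452 + 15*sqrt(2)/8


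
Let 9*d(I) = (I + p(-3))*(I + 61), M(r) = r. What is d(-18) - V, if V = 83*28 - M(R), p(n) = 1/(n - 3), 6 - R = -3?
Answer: -129697/54 ≈ -2401.8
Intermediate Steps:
R = 9 (R = 6 - 1*(-3) = 6 + 3 = 9)
p(n) = 1/(-3 + n)
V = 2315 (V = 83*28 - 1*9 = 2324 - 9 = 2315)
d(I) = (61 + I)*(-⅙ + I)/9 (d(I) = ((I + 1/(-3 - 3))*(I + 61))/9 = ((I + 1/(-6))*(61 + I))/9 = ((I - ⅙)*(61 + I))/9 = ((-⅙ + I)*(61 + I))/9 = ((61 + I)*(-⅙ + I))/9 = (61 + I)*(-⅙ + I)/9)
d(-18) - V = (-61/54 + (⅑)*(-18)² + (365/54)*(-18)) - 1*2315 = (-61/54 + (⅑)*324 - 365/3) - 2315 = (-61/54 + 36 - 365/3) - 2315 = -4687/54 - 2315 = -129697/54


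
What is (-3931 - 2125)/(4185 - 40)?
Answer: -6056/4145 ≈ -1.4610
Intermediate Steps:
(-3931 - 2125)/(4185 - 40) = -6056/4145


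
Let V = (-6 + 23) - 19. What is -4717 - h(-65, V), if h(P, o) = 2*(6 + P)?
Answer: -4599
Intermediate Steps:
V = -2 (V = 17 - 19 = -2)
h(P, o) = 12 + 2*P
-4717 - h(-65, V) = -4717 - (12 + 2*(-65)) = -4717 - (12 - 130) = -4717 - 1*(-118) = -4717 + 118 = -4599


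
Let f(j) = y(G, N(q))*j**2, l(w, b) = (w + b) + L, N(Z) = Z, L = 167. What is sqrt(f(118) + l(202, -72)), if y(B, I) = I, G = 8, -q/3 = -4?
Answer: sqrt(167385) ≈ 409.13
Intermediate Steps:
q = 12 (q = -3*(-4) = 12)
l(w, b) = 167 + b + w (l(w, b) = (w + b) + 167 = (b + w) + 167 = 167 + b + w)
f(j) = 12*j**2
sqrt(f(118) + l(202, -72)) = sqrt(12*118**2 + (167 - 72 + 202)) = sqrt(12*13924 + 297) = sqrt(167088 + 297) = sqrt(167385)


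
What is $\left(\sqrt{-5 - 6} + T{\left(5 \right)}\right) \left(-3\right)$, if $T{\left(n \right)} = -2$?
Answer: $6 - 3 i \sqrt{11} \approx 6.0 - 9.9499 i$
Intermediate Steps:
$\left(\sqrt{-5 - 6} + T{\left(5 \right)}\right) \left(-3\right) = \left(\sqrt{-5 - 6} - 2\right) \left(-3\right) = \left(\sqrt{-11} - 2\right) \left(-3\right) = \left(i \sqrt{11} - 2\right) \left(-3\right) = \left(-2 + i \sqrt{11}\right) \left(-3\right) = 6 - 3 i \sqrt{11}$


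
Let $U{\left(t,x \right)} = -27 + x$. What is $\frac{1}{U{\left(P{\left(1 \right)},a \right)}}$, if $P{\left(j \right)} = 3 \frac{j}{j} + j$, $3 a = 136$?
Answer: $\frac{3}{55} \approx 0.054545$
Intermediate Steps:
$a = \frac{136}{3}$ ($a = \frac{1}{3} \cdot 136 = \frac{136}{3} \approx 45.333$)
$P{\left(j \right)} = 3 + j$ ($P{\left(j \right)} = 3 \cdot 1 + j = 3 + j$)
$\frac{1}{U{\left(P{\left(1 \right)},a \right)}} = \frac{1}{-27 + \frac{136}{3}} = \frac{1}{\frac{55}{3}} = \frac{3}{55}$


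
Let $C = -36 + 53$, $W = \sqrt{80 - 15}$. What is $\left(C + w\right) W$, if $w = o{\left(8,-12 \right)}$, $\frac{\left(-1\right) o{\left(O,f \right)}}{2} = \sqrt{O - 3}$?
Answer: $\sqrt{65} \left(17 - 2 \sqrt{5}\right) \approx 101.0$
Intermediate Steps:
$o{\left(O,f \right)} = - 2 \sqrt{-3 + O}$ ($o{\left(O,f \right)} = - 2 \sqrt{O - 3} = - 2 \sqrt{-3 + O}$)
$W = \sqrt{65} \approx 8.0623$
$w = - 2 \sqrt{5}$ ($w = - 2 \sqrt{-3 + 8} = - 2 \sqrt{5} \approx -4.4721$)
$C = 17$
$\left(C + w\right) W = \left(17 - 2 \sqrt{5}\right) \sqrt{65} = \sqrt{65} \left(17 - 2 \sqrt{5}\right)$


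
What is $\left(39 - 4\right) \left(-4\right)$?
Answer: $-140$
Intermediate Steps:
$\left(39 - 4\right) \left(-4\right) = 35 \left(-4\right) = -140$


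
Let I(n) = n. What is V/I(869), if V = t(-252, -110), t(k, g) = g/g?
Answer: 1/869 ≈ 0.0011507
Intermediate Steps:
t(k, g) = 1
V = 1
V/I(869) = 1/869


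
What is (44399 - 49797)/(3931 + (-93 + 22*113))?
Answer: -2699/3162 ≈ -0.85357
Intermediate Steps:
(44399 - 49797)/(3931 + (-93 + 22*113)) = -5398/(3931 + (-93 + 2486)) = -5398/(3931 + 2393) = -5398/6324 = -5398*1/6324 = -2699/3162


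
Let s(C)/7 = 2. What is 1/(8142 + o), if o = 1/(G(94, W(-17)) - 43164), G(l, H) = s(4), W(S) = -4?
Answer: 43150/351327299 ≈ 0.00012282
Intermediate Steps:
s(C) = 14 (s(C) = 7*2 = 14)
G(l, H) = 14
o = -1/43150 (o = 1/(14 - 43164) = 1/(-43150) = -1/43150 ≈ -2.3175e-5)
1/(8142 + o) = 1/(8142 - 1/43150) = 1/(351327299/43150) = 43150/351327299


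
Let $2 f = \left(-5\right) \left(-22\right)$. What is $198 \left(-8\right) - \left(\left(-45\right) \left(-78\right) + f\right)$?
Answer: $-5149$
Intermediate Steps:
$f = 55$ ($f = \frac{\left(-5\right) \left(-22\right)}{2} = \frac{1}{2} \cdot 110 = 55$)
$198 \left(-8\right) - \left(\left(-45\right) \left(-78\right) + f\right) = 198 \left(-8\right) - \left(\left(-45\right) \left(-78\right) + 55\right) = -1584 - \left(3510 + 55\right) = -1584 - 3565 = -5149$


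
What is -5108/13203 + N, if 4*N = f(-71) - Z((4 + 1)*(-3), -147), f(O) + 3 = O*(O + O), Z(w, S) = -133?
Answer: 33702151/13203 ≈ 2552.6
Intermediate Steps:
f(O) = -3 + 2*O² (f(O) = -3 + O*(O + O) = -3 + O*(2*O) = -3 + 2*O²)
N = 2553 (N = ((-3 + 2*(-71)²) - 1*(-133))/4 = ((-3 + 2*5041) + 133)/4 = ((-3 + 10082) + 133)/4 = (10079 + 133)/4 = (¼)*10212 = 2553)
-5108/13203 + N = -5108/13203 + 2553 = 33702151/13203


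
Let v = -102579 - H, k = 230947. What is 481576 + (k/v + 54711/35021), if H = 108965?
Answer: 3567750817609121/7408482424 ≈ 4.8158e+5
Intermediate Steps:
v = -211544 (v = -102579 - 1*108965 = -102579 - 108965 = -211544)
481576 + (k/v + 54711/35021) = 481576 + (230947/(-211544) + 54711/35021) = 481576 + (230947*(-1/211544) + 54711*(1/35021)) = 481576 + (-230947/211544 + 54711/35021) = 481576 + 3485788897/7408482424 = 3567750817609121/7408482424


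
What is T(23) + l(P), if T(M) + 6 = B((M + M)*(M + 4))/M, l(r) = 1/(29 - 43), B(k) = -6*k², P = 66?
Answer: -5633797/14 ≈ -4.0241e+5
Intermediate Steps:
l(r) = -1/14 (l(r) = 1/(-14) = -1/14)
T(M) = -6 - 24*M*(4 + M)² (T(M) = -6 + (-6*(M + 4)²*(M + M)²)/M = -6 + (-6*4*M²*(4 + M)²)/M = -6 + (-24*M²*(4 + M)²)/M = -6 - 24*M*(4 + M)²)
T(23) + l(P) = (-6 - 24*23*(4 + 23)²) - 1/14 = (-6 - 24*23*27²) - 1/14 = (-6 - 24*23*729) - 1/14 = (-6 - 402408) - 1/14 = -402414 - 1/14 = -5633797/14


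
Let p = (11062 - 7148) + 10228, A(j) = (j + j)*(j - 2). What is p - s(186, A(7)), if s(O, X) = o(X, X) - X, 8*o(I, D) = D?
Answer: 56813/4 ≈ 14203.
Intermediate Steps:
A(j) = 2*j*(-2 + j) (A(j) = (2*j)*(-2 + j) = 2*j*(-2 + j))
p = 14142 (p = 3914 + 10228 = 14142)
o(I, D) = D/8
s(O, X) = -7*X/8 (s(O, X) = X/8 - X = -7*X/8)
p - s(186, A(7)) = 14142 - (-7)*2*7*(-2 + 7)/8 = 14142 - (-7)*2*7*5/8 = 14142 - (-7)*70/8 = 14142 - 1*(-245/4) = 14142 + 245/4 = 56813/4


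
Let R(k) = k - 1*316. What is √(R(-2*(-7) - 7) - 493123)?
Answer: 2*I*√123358 ≈ 702.45*I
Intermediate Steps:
R(k) = -316 + k (R(k) = k - 316 = -316 + k)
√(R(-2*(-7) - 7) - 493123) = √((-316 + (-2*(-7) - 7)) - 493123) = √((-316 + (14 - 7)) - 493123) = √((-316 + 7) - 493123) = √(-309 - 493123) = √(-493432) = 2*I*√123358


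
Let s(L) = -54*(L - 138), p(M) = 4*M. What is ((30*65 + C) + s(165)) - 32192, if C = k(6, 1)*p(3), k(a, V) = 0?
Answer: -31700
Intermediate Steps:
s(L) = 7452 - 54*L (s(L) = -54*(-138 + L) = 7452 - 54*L)
C = 0 (C = 0*(4*3) = 0*12 = 0)
((30*65 + C) + s(165)) - 32192 = ((30*65 + 0) + (7452 - 54*165)) - 32192 = ((1950 + 0) + (7452 - 8910)) - 32192 = (1950 - 1458) - 32192 = 492 - 32192 = -31700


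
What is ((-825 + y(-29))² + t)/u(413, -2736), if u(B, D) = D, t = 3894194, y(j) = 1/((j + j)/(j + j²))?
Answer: -1532705/912 ≈ -1680.6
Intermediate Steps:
y(j) = (j + j²)/(2*j) (y(j) = 1/((2*j)/(j + j²)) = 1/(2*j/(j + j²)) = (j + j²)/(2*j))
((-825 + y(-29))² + t)/u(413, -2736) = ((-825 + (½ + (½)*(-29)))² + 3894194)/(-2736) = ((-825 + (½ - 29/2))² + 3894194)*(-1/2736) = ((-825 - 14)² + 3894194)*(-1/2736) = ((-839)² + 3894194)*(-1/2736) = (703921 + 3894194)*(-1/2736) = 4598115*(-1/2736) = -1532705/912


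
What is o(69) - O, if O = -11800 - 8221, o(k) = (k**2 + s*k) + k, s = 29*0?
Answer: 24851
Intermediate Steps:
s = 0
o(k) = k + k**2 (o(k) = (k**2 + 0*k) + k = (k**2 + 0) + k = k**2 + k = k + k**2)
O = -20021
o(69) - O = 69*(1 + 69) - 1*(-20021) = 69*70 + 20021 = 4830 + 20021 = 24851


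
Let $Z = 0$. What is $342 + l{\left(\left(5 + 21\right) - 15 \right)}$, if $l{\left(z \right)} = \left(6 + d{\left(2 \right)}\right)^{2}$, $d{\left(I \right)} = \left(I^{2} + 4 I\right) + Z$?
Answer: $666$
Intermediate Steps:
$d{\left(I \right)} = I^{2} + 4 I$ ($d{\left(I \right)} = \left(I^{2} + 4 I\right) + 0 = I^{2} + 4 I$)
$l{\left(z \right)} = 324$ ($l{\left(z \right)} = \left(6 + 2 \left(4 + 2\right)\right)^{2} = \left(6 + 2 \cdot 6\right)^{2} = \left(6 + 12\right)^{2} = 18^{2} = 324$)
$342 + l{\left(\left(5 + 21\right) - 15 \right)} = 342 + 324 = 666$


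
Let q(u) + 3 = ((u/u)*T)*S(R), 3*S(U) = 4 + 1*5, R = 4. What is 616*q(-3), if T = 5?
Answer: 7392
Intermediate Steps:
S(U) = 3 (S(U) = (4 + 1*5)/3 = (4 + 5)/3 = (1/3)*9 = 3)
q(u) = 12 (q(u) = -3 + ((u/u)*5)*3 = -3 + (1*5)*3 = -3 + 5*3 = -3 + 15 = 12)
616*q(-3) = 616*12 = 7392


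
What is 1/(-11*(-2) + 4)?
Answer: 1/26 ≈ 0.038462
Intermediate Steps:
1/(-11*(-2) + 4) = 1/(22 + 4) = 1/26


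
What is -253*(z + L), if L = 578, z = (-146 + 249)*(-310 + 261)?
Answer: 1130657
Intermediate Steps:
z = -5047 (z = 103*(-49) = -5047)
-253*(z + L) = -253*(-5047 + 578) = -253*(-4469) = 1130657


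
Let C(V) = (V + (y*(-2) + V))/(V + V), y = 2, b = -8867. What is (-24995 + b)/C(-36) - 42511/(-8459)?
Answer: -5155088135/160721 ≈ -32075.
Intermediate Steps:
C(V) = (-4 + 2*V)/(2*V) (C(V) = (V + (2*(-2) + V))/(V + V) = (V + (-4 + V))/((2*V)) = (-4 + 2*V)*(1/(2*V)) = (-4 + 2*V)/(2*V))
(-24995 + b)/C(-36) - 42511/(-8459) = (-24995 - 8867)/(((-2 - 36)/(-36))) - 42511/(-8459) = -33862/((-1/36*(-38))) - 42511*(-1/8459) = -33862/19/18 + 42511/8459 = -33862*18/19 + 42511/8459 = -609516/19 + 42511/8459 = -5155088135/160721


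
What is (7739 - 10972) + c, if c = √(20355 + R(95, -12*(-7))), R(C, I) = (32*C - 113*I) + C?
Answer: -3233 + √13998 ≈ -3114.7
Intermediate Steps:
R(C, I) = -113*I + 33*C (R(C, I) = (-113*I + 32*C) + C = -113*I + 33*C)
c = √13998 (c = √(20355 + (-(-1356)*(-7) + 33*95)) = √(20355 + (-113*84 + 3135)) = √(20355 + (-9492 + 3135)) = √(20355 - 6357) = √13998 ≈ 118.31)
(7739 - 10972) + c = (7739 - 10972) + √13998 = -3233 + √13998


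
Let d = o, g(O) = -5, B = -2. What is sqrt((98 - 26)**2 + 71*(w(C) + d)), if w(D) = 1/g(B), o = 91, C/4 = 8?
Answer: sqrt(290770)/5 ≈ 107.85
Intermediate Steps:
C = 32 (C = 4*8 = 32)
d = 91
w(D) = -1/5 (w(D) = 1/(-5) = -1/5)
sqrt((98 - 26)**2 + 71*(w(C) + d)) = sqrt((98 - 26)**2 + 71*(-1/5 + 91)) = sqrt(72**2 + 71*(454/5)) = sqrt(5184 + 32234/5) = sqrt(58154/5) = sqrt(290770)/5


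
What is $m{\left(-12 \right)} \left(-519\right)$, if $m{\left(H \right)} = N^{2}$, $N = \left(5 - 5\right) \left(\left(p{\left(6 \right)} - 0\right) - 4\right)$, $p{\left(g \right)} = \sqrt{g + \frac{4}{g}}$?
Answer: $0$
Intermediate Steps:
$N = 0$ ($N = \left(5 - 5\right) \left(\left(\sqrt{6 + \frac{4}{6}} - 0\right) - 4\right) = 0 \left(\left(\sqrt{6 + 4 \cdot \frac{1}{6}} + 0\right) - 4\right) = 0 \left(\left(\sqrt{6 + \frac{2}{3}} + 0\right) - 4\right) = 0 \left(\left(\sqrt{\frac{20}{3}} + 0\right) - 4\right) = 0 \left(\left(\frac{2 \sqrt{15}}{3} + 0\right) - 4\right) = 0 \left(\frac{2 \sqrt{15}}{3} - 4\right) = 0 \left(-4 + \frac{2 \sqrt{15}}{3}\right) = 0$)
$m{\left(H \right)} = 0$ ($m{\left(H \right)} = 0^{2} = 0$)
$m{\left(-12 \right)} \left(-519\right) = 0 \left(-519\right) = 0$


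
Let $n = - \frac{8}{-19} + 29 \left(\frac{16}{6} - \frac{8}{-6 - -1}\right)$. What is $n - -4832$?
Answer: $\frac{1412504}{285} \approx 4956.2$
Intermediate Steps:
$n = \frac{35384}{285}$ ($n = \left(-8\right) \left(- \frac{1}{19}\right) + 29 \left(16 \cdot \frac{1}{6} - \frac{8}{-6 + 1}\right) = \frac{8}{19} + 29 \left(\frac{8}{3} - \frac{8}{-5}\right) = \frac{8}{19} + 29 \left(\frac{8}{3} - - \frac{8}{5}\right) = \frac{8}{19} + 29 \left(\frac{8}{3} + \frac{8}{5}\right) = \frac{8}{19} + 29 \cdot \frac{64}{15} = \frac{8}{19} + \frac{1856}{15} = \frac{35384}{285} \approx 124.15$)
$n - -4832 = \frac{35384}{285} - -4832 = \frac{35384}{285} + 4832 = \frac{1412504}{285}$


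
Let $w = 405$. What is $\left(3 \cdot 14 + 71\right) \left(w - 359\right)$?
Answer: $5198$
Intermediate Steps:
$\left(3 \cdot 14 + 71\right) \left(w - 359\right) = \left(3 \cdot 14 + 71\right) \left(405 - 359\right) = \left(42 + 71\right) 46 = 113 \cdot 46 = 5198$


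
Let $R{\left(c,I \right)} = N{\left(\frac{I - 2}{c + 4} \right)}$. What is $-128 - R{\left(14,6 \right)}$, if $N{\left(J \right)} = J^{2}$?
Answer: $- \frac{10372}{81} \approx -128.05$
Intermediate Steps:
$R{\left(c,I \right)} = \frac{\left(-2 + I\right)^{2}}{\left(4 + c\right)^{2}}$ ($R{\left(c,I \right)} = \left(\frac{I - 2}{c + 4}\right)^{2} = \left(\frac{-2 + I}{4 + c}\right)^{2} = \frac{\left(-2 + I\right)^{2}}{\left(4 + c\right)^{2}}$)
$-128 - R{\left(14,6 \right)} = -128 - \frac{\left(-2 + 6\right)^{2}}{\left(4 + 14\right)^{2}} = -128 - \frac{4^{2}}{324} = -128 - 16 \cdot \frac{1}{324} = -128 - \frac{4}{81} = - \frac{10372}{81}$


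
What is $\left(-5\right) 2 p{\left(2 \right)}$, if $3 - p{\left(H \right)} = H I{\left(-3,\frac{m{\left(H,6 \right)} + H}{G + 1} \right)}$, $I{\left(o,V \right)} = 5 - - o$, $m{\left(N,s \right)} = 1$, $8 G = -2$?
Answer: $10$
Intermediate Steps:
$G = - \frac{1}{4}$ ($G = \frac{1}{8} \left(-2\right) = - \frac{1}{4} \approx -0.25$)
$I{\left(o,V \right)} = 5 + o$
$p{\left(H \right)} = 3 - 2 H$ ($p{\left(H \right)} = 3 - H \left(5 - 3\right) = 3 - H 2 = 3 - 2 H$)
$\left(-5\right) 2 p{\left(2 \right)} = \left(-5\right) 2 \left(3 - 4\right) = - 10 \left(3 - 4\right) = \left(-10\right) \left(-1\right) = 10$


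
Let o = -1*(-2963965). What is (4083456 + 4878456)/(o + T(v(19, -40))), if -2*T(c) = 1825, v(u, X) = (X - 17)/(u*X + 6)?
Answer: 17923824/5926105 ≈ 3.0246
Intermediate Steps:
o = 2963965
v(u, X) = (-17 + X)/(6 + X*u) (v(u, X) = (-17 + X)/(X*u + 6) = (-17 + X)/(6 + X*u))
T(c) = -1825/2 (T(c) = -½*1825 = -1825/2)
(4083456 + 4878456)/(o + T(v(19, -40))) = (4083456 + 4878456)/(2963965 - 1825/2) = 8961912/(5926105/2) = 8961912*(2/5926105) = 17923824/5926105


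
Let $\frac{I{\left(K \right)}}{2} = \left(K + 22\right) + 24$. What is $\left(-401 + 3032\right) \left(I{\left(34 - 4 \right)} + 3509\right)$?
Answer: $9632091$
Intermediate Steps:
$I{\left(K \right)} = 92 + 2 K$ ($I{\left(K \right)} = 2 \left(\left(K + 22\right) + 24\right) = 2 \left(\left(22 + K\right) + 24\right) = 2 \left(46 + K\right) = 92 + 2 K$)
$\left(-401 + 3032\right) \left(I{\left(34 - 4 \right)} + 3509\right) = \left(-401 + 3032\right) \left(\left(92 + 2 \left(34 - 4\right)\right) + 3509\right) = 2631 \left(\left(92 + 2 \cdot 30\right) + 3509\right) = 2631 \left(\left(92 + 60\right) + 3509\right) = 2631 \left(152 + 3509\right) = 2631 \cdot 3661 = 9632091$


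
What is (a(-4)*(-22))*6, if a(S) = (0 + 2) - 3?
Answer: 132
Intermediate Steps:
a(S) = -1 (a(S) = 2 - 3 = -1)
(a(-4)*(-22))*6 = -1*(-22)*6 = 22*6 = 132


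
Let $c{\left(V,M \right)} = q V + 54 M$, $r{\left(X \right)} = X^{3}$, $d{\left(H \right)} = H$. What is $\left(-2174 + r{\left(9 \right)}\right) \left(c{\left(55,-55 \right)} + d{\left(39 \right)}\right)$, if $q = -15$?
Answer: $5427420$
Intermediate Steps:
$c{\left(V,M \right)} = - 15 V + 54 M$
$\left(-2174 + r{\left(9 \right)}\right) \left(c{\left(55,-55 \right)} + d{\left(39 \right)}\right) = \left(-2174 + 9^{3}\right) \left(\left(\left(-15\right) 55 + 54 \left(-55\right)\right) + 39\right) = \left(-2174 + 729\right) \left(\left(-825 - 2970\right) + 39\right) = - 1445 \left(-3795 + 39\right) = \left(-1445\right) \left(-3756\right) = 5427420$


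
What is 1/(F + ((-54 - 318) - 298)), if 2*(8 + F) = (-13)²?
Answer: -2/1187 ≈ -0.0016849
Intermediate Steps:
F = 153/2 (F = -8 + (½)*(-13)² = -8 + (½)*169 = -8 + 169/2 = 153/2 ≈ 76.500)
1/(F + ((-54 - 318) - 298)) = 1/(153/2 + ((-54 - 318) - 298)) = 1/(153/2 + (-372 - 298)) = 1/(153/2 - 670) = 1/(-1187/2) = -2/1187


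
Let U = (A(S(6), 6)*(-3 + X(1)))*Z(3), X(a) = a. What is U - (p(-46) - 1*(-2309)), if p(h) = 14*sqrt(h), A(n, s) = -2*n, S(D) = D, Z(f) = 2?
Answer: -2261 - 14*I*sqrt(46) ≈ -2261.0 - 94.953*I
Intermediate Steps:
U = 48 (U = ((-2*6)*(-3 + 1))*2 = -12*(-2)*2 = 24*2 = 48)
U - (p(-46) - 1*(-2309)) = 48 - (14*sqrt(-46) - 1*(-2309)) = 48 - (14*(I*sqrt(46)) + 2309) = 48 - (14*I*sqrt(46) + 2309) = 48 - (2309 + 14*I*sqrt(46)) = 48 + (-2309 - 14*I*sqrt(46)) = -2261 - 14*I*sqrt(46)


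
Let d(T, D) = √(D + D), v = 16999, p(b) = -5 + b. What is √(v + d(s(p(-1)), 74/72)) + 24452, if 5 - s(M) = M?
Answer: 24452 + √(611964 + 6*√74)/6 ≈ 24582.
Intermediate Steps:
s(M) = 5 - M
d(T, D) = √2*√D (d(T, D) = √(2*D) = √2*√D)
√(v + d(s(p(-1)), 74/72)) + 24452 = √(16999 + √2*√(74/72)) + 24452 = √(16999 + √2*√(74*(1/72))) + 24452 = √(16999 + √2*√(37/36)) + 24452 = √(16999 + √2*(√37/6)) + 24452 = √(16999 + √74/6) + 24452 = 24452 + √(16999 + √74/6)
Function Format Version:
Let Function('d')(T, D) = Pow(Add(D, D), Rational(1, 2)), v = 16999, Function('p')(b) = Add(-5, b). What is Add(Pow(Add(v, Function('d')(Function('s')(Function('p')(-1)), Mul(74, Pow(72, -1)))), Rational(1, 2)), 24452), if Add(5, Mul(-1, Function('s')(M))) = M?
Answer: Add(24452, Mul(Rational(1, 6), Pow(Add(611964, Mul(6, Pow(74, Rational(1, 2)))), Rational(1, 2)))) ≈ 24582.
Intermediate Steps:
Function('s')(M) = Add(5, Mul(-1, M))
Function('d')(T, D) = Mul(Pow(2, Rational(1, 2)), Pow(D, Rational(1, 2))) (Function('d')(T, D) = Pow(Mul(2, D), Rational(1, 2)) = Mul(Pow(2, Rational(1, 2)), Pow(D, Rational(1, 2))))
Add(Pow(Add(v, Function('d')(Function('s')(Function('p')(-1)), Mul(74, Pow(72, -1)))), Rational(1, 2)), 24452) = Add(Pow(Add(16999, Mul(Pow(2, Rational(1, 2)), Pow(Mul(74, Pow(72, -1)), Rational(1, 2)))), Rational(1, 2)), 24452) = Add(Pow(Add(16999, Mul(Pow(2, Rational(1, 2)), Pow(Mul(74, Rational(1, 72)), Rational(1, 2)))), Rational(1, 2)), 24452) = Add(Pow(Add(16999, Mul(Pow(2, Rational(1, 2)), Pow(Rational(37, 36), Rational(1, 2)))), Rational(1, 2)), 24452) = Add(Pow(Add(16999, Mul(Pow(2, Rational(1, 2)), Mul(Rational(1, 6), Pow(37, Rational(1, 2))))), Rational(1, 2)), 24452) = Add(Pow(Add(16999, Mul(Rational(1, 6), Pow(74, Rational(1, 2)))), Rational(1, 2)), 24452) = Add(24452, Pow(Add(16999, Mul(Rational(1, 6), Pow(74, Rational(1, 2)))), Rational(1, 2)))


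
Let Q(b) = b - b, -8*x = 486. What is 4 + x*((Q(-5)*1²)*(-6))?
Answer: 4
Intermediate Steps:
x = -243/4 (x = -⅛*486 = -243/4 ≈ -60.750)
Q(b) = 0
4 + x*((Q(-5)*1²)*(-6)) = 4 - 243*0*1²*(-6)/4 = 4 - 243*0*1*(-6)/4 = 4 - 0*(-6) = 4 - 243/4*0 = 4 + 0 = 4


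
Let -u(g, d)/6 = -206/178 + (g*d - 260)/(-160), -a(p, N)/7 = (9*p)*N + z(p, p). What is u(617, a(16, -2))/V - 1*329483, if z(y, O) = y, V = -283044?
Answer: -55333216646443/167939440 ≈ -3.2948e+5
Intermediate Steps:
a(p, N) = -7*p - 63*N*p (a(p, N) = -7*((9*p)*N + p) = -7*(9*N*p + p) = -7*(p + 9*N*p) = -7*p - 63*N*p)
u(g, d) = -999/356 + 3*d*g/80 (u(g, d) = -6*(-206/178 + (g*d - 260)/(-160)) = -6*(-206*1/178 + (d*g - 260)*(-1/160)) = -6*(-103/89 + (-260 + d*g)*(-1/160)) = -6*(-103/89 + (13/8 - d*g/160)) = -6*(333/712 - d*g/160) = -999/356 + 3*d*g/80)
u(617, a(16, -2))/V - 1*329483 = (-999/356 + (3/80)*(7*16*(-1 - 9*(-2)))*617)/(-283044) - 1*329483 = (-999/356 + (3/80)*(7*16*(-1 + 18))*617)*(-1/283044) - 329483 = (-999/356 + (3/80)*(7*16*17)*617)*(-1/283044) - 329483 = (-999/356 + (3/80)*1904*617)*(-1/283044) - 329483 = (-999/356 + 220269/5)*(-1/283044) - 329483 = (78410769/1780)*(-1/283044) - 329483 = -26136923/167939440 - 329483 = -55333216646443/167939440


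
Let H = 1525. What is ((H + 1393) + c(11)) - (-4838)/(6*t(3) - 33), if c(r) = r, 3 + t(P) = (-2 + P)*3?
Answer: 91819/33 ≈ 2782.4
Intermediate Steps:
t(P) = -9 + 3*P (t(P) = -3 + (-2 + P)*3 = -3 + (-6 + 3*P) = -9 + 3*P)
((H + 1393) + c(11)) - (-4838)/(6*t(3) - 33) = ((1525 + 1393) + 11) - (-4838)/(6*(-9 + 3*3) - 33) = (2918 + 11) - (-4838)/(6*(-9 + 9) - 33) = 2929 - (-4838)/(6*0 - 33) = 2929 - (-4838)/(0 - 33) = 2929 - (-4838)/(-33) = 2929 - (-4838)*(-1)/33 = 2929 - 1*4838/33 = 2929 - 4838/33 = 91819/33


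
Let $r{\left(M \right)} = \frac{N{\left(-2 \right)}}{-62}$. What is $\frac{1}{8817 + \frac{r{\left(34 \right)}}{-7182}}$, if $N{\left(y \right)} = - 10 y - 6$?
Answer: $\frac{31806}{280433503} \approx 0.00011342$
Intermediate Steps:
$N{\left(y \right)} = -6 - 10 y$
$r{\left(M \right)} = - \frac{7}{31}$ ($r{\left(M \right)} = \frac{-6 - -20}{-62} = \left(-6 + 20\right) \left(- \frac{1}{62}\right) = 14 \left(- \frac{1}{62}\right) = - \frac{7}{31}$)
$\frac{1}{8817 + \frac{r{\left(34 \right)}}{-7182}} = \frac{1}{8817 - \frac{7}{31 \left(-7182\right)}} = \frac{1}{8817 - - \frac{1}{31806}} = \frac{1}{8817 + \frac{1}{31806}} = \frac{1}{\frac{280433503}{31806}} = \frac{31806}{280433503}$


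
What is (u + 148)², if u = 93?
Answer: 58081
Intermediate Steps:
(u + 148)² = (93 + 148)² = 241² = 58081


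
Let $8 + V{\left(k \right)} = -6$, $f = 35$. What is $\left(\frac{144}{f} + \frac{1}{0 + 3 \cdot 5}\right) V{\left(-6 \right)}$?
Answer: $- \frac{878}{15} \approx -58.533$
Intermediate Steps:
$V{\left(k \right)} = -14$ ($V{\left(k \right)} = -8 - 6 = -14$)
$\left(\frac{144}{f} + \frac{1}{0 + 3 \cdot 5}\right) V{\left(-6 \right)} = \left(\frac{144}{35} + \frac{1}{0 + 3 \cdot 5}\right) \left(-14\right) = \left(144 \cdot \frac{1}{35} + \frac{1}{0 + 15}\right) \left(-14\right) = \left(\frac{144}{35} + \frac{1}{15}\right) \left(-14\right) = \frac{439}{105} \left(-14\right) = - \frac{878}{15}$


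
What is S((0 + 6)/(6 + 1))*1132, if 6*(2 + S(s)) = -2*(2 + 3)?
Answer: -12452/3 ≈ -4150.7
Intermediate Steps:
S(s) = -11/3 (S(s) = -2 + (-2*(2 + 3))/6 = -2 + (-2*5)/6 = -2 + (1/6)*(-10) = -2 - 5/3 = -11/3)
S((0 + 6)/(6 + 1))*1132 = -11/3*1132 = -12452/3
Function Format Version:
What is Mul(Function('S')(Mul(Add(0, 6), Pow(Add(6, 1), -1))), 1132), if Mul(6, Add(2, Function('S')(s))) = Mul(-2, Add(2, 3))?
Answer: Rational(-12452, 3) ≈ -4150.7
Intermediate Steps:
Function('S')(s) = Rational(-11, 3) (Function('S')(s) = Add(-2, Mul(Rational(1, 6), Mul(-2, Add(2, 3)))) = Add(-2, Mul(Rational(1, 6), Mul(-2, 5))) = Add(-2, Mul(Rational(1, 6), -10)) = Add(-2, Rational(-5, 3)) = Rational(-11, 3))
Mul(Function('S')(Mul(Add(0, 6), Pow(Add(6, 1), -1))), 1132) = Mul(Rational(-11, 3), 1132) = Rational(-12452, 3)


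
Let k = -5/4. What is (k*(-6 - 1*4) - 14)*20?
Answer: -30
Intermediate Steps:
k = -5/4 (k = -5*1/4 = -5/4 ≈ -1.2500)
(k*(-6 - 1*4) - 14)*20 = (-5*(-6 - 1*4)/4 - 14)*20 = (-5*(-6 - 4)/4 - 14)*20 = (-5/4*(-10) - 14)*20 = (25/2 - 14)*20 = -3/2*20 = -30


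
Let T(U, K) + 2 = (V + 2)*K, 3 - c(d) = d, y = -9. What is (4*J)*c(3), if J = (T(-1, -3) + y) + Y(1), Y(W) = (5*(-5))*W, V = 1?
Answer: 0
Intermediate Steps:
c(d) = 3 - d
Y(W) = -25*W
T(U, K) = -2 + 3*K (T(U, K) = -2 + (1 + 2)*K = -2 + 3*K)
J = -45 (J = ((-2 + 3*(-3)) - 9) - 25*1 = ((-2 - 9) - 9) - 25 = (-11 - 9) - 25 = -20 - 25 = -45)
(4*J)*c(3) = (4*(-45))*(3 - 1*3) = -180*(3 - 3) = -180*0 = 0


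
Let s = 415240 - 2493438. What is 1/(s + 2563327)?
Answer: 1/485129 ≈ 2.0613e-6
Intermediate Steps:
s = -2078198
1/(s + 2563327) = 1/(-2078198 + 2563327) = 1/485129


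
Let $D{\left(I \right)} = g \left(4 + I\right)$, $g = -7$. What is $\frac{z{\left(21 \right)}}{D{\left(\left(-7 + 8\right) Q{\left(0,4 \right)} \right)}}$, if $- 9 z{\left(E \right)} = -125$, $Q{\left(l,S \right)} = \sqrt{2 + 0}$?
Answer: $- \frac{250}{441} + \frac{125 \sqrt{2}}{882} \approx -0.36647$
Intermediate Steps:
$Q{\left(l,S \right)} = \sqrt{2}$
$z{\left(E \right)} = \frac{125}{9}$ ($z{\left(E \right)} = \left(- \frac{1}{9}\right) \left(-125\right) = \frac{125}{9}$)
$D{\left(I \right)} = -28 - 7 I$ ($D{\left(I \right)} = - 7 \left(4 + I\right) = -28 - 7 I$)
$\frac{z{\left(21 \right)}}{D{\left(\left(-7 + 8\right) Q{\left(0,4 \right)} \right)}} = \frac{125}{9 \left(-28 - 7 \left(-7 + 8\right) \sqrt{2}\right)} = \frac{125}{9 \left(-28 - 7 \cdot 1 \sqrt{2}\right)} = \frac{125}{9 \left(-28 - 7 \sqrt{2}\right)}$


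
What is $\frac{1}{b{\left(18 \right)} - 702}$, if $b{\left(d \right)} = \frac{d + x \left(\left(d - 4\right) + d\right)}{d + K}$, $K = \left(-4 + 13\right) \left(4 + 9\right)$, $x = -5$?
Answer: $- \frac{135}{94912} \approx -0.0014224$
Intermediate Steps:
$K = 117$ ($K = 9 \cdot 13 = 117$)
$b{\left(d \right)} = \frac{20 - 9 d}{117 + d}$ ($b{\left(d \right)} = \frac{d - 5 \left(\left(d - 4\right) + d\right)}{d + 117} = \frac{d - 5 \left(\left(-4 + d\right) + d\right)}{117 + d} = \frac{d - 5 \left(-4 + 2 d\right)}{117 + d} = \frac{d - \left(-20 + 10 d\right)}{117 + d} = \frac{20 - 9 d}{117 + d}$)
$\frac{1}{b{\left(18 \right)} - 702} = \frac{1}{\frac{20 - 162}{117 + 18} - 702} = \frac{1}{\frac{20 - 162}{135} - 702} = \frac{1}{\frac{1}{135} \left(-142\right) - 702} = \frac{1}{- \frac{142}{135} - 702} = \frac{1}{- \frac{94912}{135}} = - \frac{135}{94912}$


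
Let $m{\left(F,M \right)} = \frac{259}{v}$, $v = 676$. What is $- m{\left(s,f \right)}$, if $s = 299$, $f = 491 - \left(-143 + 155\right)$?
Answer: $- \frac{259}{676} \approx -0.38314$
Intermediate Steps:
$f = 479$ ($f = 491 - 12 = 479$)
$m{\left(F,M \right)} = \frac{259}{676}$
$- m{\left(s,f \right)} = \left(-1\right) \frac{259}{676} = - \frac{259}{676}$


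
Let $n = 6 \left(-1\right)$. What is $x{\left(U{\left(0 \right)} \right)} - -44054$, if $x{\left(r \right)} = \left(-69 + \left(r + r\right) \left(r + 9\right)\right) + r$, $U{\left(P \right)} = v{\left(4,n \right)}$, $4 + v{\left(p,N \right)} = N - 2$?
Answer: $44045$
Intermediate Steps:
$n = -6$
$v{\left(p,N \right)} = -6 + N$ ($v{\left(p,N \right)} = -4 + \left(N - 2\right) = -4 + \left(-2 + N\right) = -6 + N$)
$U{\left(P \right)} = -12$ ($U{\left(P \right)} = -6 - 6 = -12$)
$x{\left(r \right)} = -69 + r + 2 r \left(9 + r\right)$ ($x{\left(r \right)} = \left(-69 + 2 r \left(9 + r\right)\right) + r = -69 + r + 2 r \left(9 + r\right)$)
$x{\left(U{\left(0 \right)} \right)} - -44054 = \left(-69 + 2 \left(-12\right)^{2} + 19 \left(-12\right)\right) - -44054 = \left(-69 + 2 \cdot 144 - 228\right) + 44054 = \left(-69 + 288 - 228\right) + 44054 = -9 + 44054 = 44045$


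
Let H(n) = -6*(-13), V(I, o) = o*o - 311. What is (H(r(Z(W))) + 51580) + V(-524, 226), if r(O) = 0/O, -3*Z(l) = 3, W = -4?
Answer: 102423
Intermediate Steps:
Z(l) = -1 (Z(l) = -⅓*3 = -1)
r(O) = 0
V(I, o) = -311 + o² (V(I, o) = o² - 311 = -311 + o²)
H(n) = 78
(H(r(Z(W))) + 51580) + V(-524, 226) = (78 + 51580) + (-311 + 226²) = 51658 + (-311 + 51076) = 51658 + 50765 = 102423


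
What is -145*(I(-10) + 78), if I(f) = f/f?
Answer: -11455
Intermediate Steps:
I(f) = 1
-145*(I(-10) + 78) = -145*(1 + 78) = -145*79 = -11455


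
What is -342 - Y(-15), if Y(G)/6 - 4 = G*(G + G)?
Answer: -3066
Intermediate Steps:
Y(G) = 24 + 12*G² (Y(G) = 24 + 6*(G*(G + G)) = 24 + 6*(G*(2*G)) = 24 + 6*(2*G²) = 24 + 12*G²)
-342 - Y(-15) = -342 - (24 + 12*(-15)²) = -342 - (24 + 12*225) = -342 - (24 + 2700) = -342 - 1*2724 = -342 - 2724 = -3066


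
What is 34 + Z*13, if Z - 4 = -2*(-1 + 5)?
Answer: -18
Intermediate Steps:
Z = -4 (Z = 4 - 2*(-1 + 5) = 4 - 2*4 = 4 - 8 = -4)
34 + Z*13 = 34 - 4*13 = 34 - 52 = -18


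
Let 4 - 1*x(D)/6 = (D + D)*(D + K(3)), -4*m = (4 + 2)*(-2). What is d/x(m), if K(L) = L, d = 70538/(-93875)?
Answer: 35269/9012000 ≈ 0.0039136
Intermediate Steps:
d = -70538/93875 (d = 70538*(-1/93875) = -70538/93875 ≈ -0.75140)
m = 3 (m = -(4 + 2)*(-2)/4 = -3*(-2)/2 = -¼*(-12) = 3)
x(D) = 24 - 12*D*(3 + D) (x(D) = 24 - 6*(D + D)*(D + 3) = 24 - 6*2*D*(3 + D) = 24 - 12*D*(3 + D))
d/x(m) = -70538/(93875*(24 - 36*3 - 12*3²)) = -70538/(93875*(24 - 108 - 12*9)) = -70538/(93875*(24 - 108 - 108)) = -70538/93875/(-192) = -70538/93875*(-1/192) = 35269/9012000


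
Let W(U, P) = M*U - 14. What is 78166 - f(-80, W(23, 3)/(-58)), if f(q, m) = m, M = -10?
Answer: 2266692/29 ≈ 78162.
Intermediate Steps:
W(U, P) = -14 - 10*U (W(U, P) = -10*U - 14 = -14 - 10*U)
78166 - f(-80, W(23, 3)/(-58)) = 78166 - (-14 - 10*23)/(-58) = 78166 - (-14 - 230)*(-1)/58 = 78166 - (-244)*(-1)/58 = 78166 - 1*122/29 = 78166 - 122/29 = 2266692/29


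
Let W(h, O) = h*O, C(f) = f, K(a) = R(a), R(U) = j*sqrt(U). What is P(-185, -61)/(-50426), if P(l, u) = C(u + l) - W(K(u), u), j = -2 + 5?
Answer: 123/25213 - 183*I*sqrt(61)/50426 ≈ 0.0048784 - 0.028344*I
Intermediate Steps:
j = 3
R(U) = 3*sqrt(U)
K(a) = 3*sqrt(a)
W(h, O) = O*h
P(l, u) = l + u - 3*u**(3/2) (P(l, u) = (u + l) - u*3*sqrt(u) = (l + u) - 3*u**(3/2) = l + u - 3*u**(3/2))
P(-185, -61)/(-50426) = (-185 - 61 - (-183)*I*sqrt(61))/(-50426) = (-185 - 61 - (-183)*I*sqrt(61))*(-1/50426) = (-185 - 61 + 183*I*sqrt(61))*(-1/50426) = (-246 + 183*I*sqrt(61))*(-1/50426) = 123/25213 - 183*I*sqrt(61)/50426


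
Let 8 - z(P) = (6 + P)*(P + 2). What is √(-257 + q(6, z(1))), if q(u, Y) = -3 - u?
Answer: I*√266 ≈ 16.31*I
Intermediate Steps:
z(P) = 8 - (2 + P)*(6 + P) (z(P) = 8 - (6 + P)*(P + 2) = 8 - (6 + P)*(2 + P) = 8 - (2 + P)*(6 + P))
√(-257 + q(6, z(1))) = √(-257 + (-3 - 1*6)) = √(-257 + (-3 - 6)) = √(-257 - 9) = √(-266) = I*√266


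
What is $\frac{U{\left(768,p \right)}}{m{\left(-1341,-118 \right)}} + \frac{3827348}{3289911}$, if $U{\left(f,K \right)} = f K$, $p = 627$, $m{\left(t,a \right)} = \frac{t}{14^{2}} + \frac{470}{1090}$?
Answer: $- \frac{33844550719435708}{450576340827} \approx -75114.0$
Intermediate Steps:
$m{\left(t,a \right)} = \frac{47}{109} + \frac{t}{196}$ ($m{\left(t,a \right)} = \frac{t}{196} + 470 \cdot \frac{1}{1090} = t \frac{1}{196} + \frac{47}{109} = \frac{t}{196} + \frac{47}{109} = \frac{47}{109} + \frac{t}{196}$)
$U{\left(f,K \right)} = K f$
$\frac{U{\left(768,p \right)}}{m{\left(-1341,-118 \right)}} + \frac{3827348}{3289911} = \frac{627 \cdot 768}{\frac{47}{109} + \frac{1}{196} \left(-1341\right)} + \frac{3827348}{3289911} = \frac{481536}{\frac{47}{109} - \frac{1341}{196}} + 3827348 \cdot \frac{1}{3289911} = \frac{481536}{- \frac{136957}{21364}} + \frac{3827348}{3289911} = 481536 \left(- \frac{21364}{136957}\right) + \frac{3827348}{3289911} = - \frac{10287535104}{136957} + \frac{3827348}{3289911} = - \frac{33844550719435708}{450576340827}$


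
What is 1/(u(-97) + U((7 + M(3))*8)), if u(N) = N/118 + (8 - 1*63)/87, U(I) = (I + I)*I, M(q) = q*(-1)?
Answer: 10266/21009839 ≈ 0.00048863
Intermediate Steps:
M(q) = -q
U(I) = 2*I² (U(I) = (2*I)*I = 2*I²)
u(N) = -55/87 + N/118 (u(N) = N*(1/118) + (8 - 63)*(1/87) = N/118 - 55*1/87 = N/118 - 55/87 = -55/87 + N/118)
1/(u(-97) + U((7 + M(3))*8)) = 1/((-55/87 + (1/118)*(-97)) + 2*((7 - 1*3)*8)²) = 1/((-55/87 - 97/118) + 2*((7 - 3)*8)²) = 1/(-14929/10266 + 2*(4*8)²) = 1/(-14929/10266 + 2*32²) = 1/(-14929/10266 + 2*1024) = 1/(-14929/10266 + 2048) = 1/(21009839/10266) = 10266/21009839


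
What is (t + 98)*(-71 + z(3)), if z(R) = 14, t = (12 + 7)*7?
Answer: -13167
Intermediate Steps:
t = 133 (t = 19*7 = 133)
(t + 98)*(-71 + z(3)) = (133 + 98)*(-71 + 14) = 231*(-57) = -13167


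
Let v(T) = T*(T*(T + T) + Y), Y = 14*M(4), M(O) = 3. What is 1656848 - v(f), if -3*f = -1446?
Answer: -222323732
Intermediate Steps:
f = 482 (f = -1/3*(-1446) = 482)
Y = 42 (Y = 14*3 = 42)
v(T) = T*(42 + 2*T**2) (v(T) = T*(T*(T + T) + 42) = T*(T*(2*T) + 42) = T*(2*T**2 + 42) = T*(42 + 2*T**2))
1656848 - v(f) = 1656848 - 2*482*(21 + 482**2) = 1656848 - 2*482*(21 + 232324) = 1656848 - 2*482*232345 = 1656848 - 1*223980580 = 1656848 - 223980580 = -222323732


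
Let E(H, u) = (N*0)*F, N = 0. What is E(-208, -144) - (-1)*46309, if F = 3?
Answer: 46309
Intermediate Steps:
E(H, u) = 0 (E(H, u) = (0*0)*3 = 0*3 = 0)
E(-208, -144) - (-1)*46309 = 0 - (-1)*46309 = 0 - 1*(-46309) = 0 + 46309 = 46309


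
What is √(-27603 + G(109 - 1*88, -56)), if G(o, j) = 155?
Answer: 2*I*√6862 ≈ 165.67*I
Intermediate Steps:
√(-27603 + G(109 - 1*88, -56)) = √(-27603 + 155) = √(-27448) = 2*I*√6862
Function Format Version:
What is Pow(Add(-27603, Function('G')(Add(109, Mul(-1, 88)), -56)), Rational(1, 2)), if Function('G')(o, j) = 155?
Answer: Mul(2, I, Pow(6862, Rational(1, 2))) ≈ Mul(165.67, I)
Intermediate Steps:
Pow(Add(-27603, Function('G')(Add(109, Mul(-1, 88)), -56)), Rational(1, 2)) = Pow(Add(-27603, 155), Rational(1, 2)) = Pow(-27448, Rational(1, 2)) = Mul(2, I, Pow(6862, Rational(1, 2)))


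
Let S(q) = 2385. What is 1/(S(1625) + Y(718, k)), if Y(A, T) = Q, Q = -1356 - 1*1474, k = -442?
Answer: -1/445 ≈ -0.0022472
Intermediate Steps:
Q = -2830 (Q = -1356 - 1474 = -2830)
Y(A, T) = -2830
1/(S(1625) + Y(718, k)) = 1/(2385 - 2830) = 1/(-445) = -1/445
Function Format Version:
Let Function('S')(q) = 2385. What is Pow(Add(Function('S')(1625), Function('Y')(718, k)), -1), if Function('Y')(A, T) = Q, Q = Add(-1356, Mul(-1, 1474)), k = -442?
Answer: Rational(-1, 445) ≈ -0.0022472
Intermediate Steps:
Q = -2830 (Q = Add(-1356, -1474) = -2830)
Function('Y')(A, T) = -2830
Pow(Add(Function('S')(1625), Function('Y')(718, k)), -1) = Pow(Add(2385, -2830), -1) = Pow(-445, -1) = Rational(-1, 445)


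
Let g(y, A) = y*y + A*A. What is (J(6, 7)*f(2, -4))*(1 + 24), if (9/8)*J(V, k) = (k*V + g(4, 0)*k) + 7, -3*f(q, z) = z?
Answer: 128800/27 ≈ 4770.4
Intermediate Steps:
g(y, A) = A² + y² (g(y, A) = y² + A² = A² + y²)
f(q, z) = -z/3
J(V, k) = 56/9 + 128*k/9 + 8*V*k/9 (J(V, k) = 8*((k*V + (0² + 4²)*k) + 7)/9 = 8*((V*k + (0 + 16)*k) + 7)/9 = 8*((V*k + 16*k) + 7)/9 = 8*((16*k + V*k) + 7)/9 = 8*(7 + 16*k + V*k)/9 = 56/9 + 128*k/9 + 8*V*k/9)
(J(6, 7)*f(2, -4))*(1 + 24) = ((56/9 + (128/9)*7 + (8/9)*6*7)*(-⅓*(-4)))*(1 + 24) = ((56/9 + 896/9 + 112/3)*(4/3))*25 = ((1288/9)*(4/3))*25 = (5152/27)*25 = 128800/27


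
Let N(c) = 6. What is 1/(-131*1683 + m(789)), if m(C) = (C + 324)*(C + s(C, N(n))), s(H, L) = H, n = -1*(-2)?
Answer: 1/1535841 ≈ 6.5111e-7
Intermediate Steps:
n = 2
m(C) = 2*C*(324 + C) (m(C) = (C + 324)*(C + C) = (324 + C)*(2*C) = 2*C*(324 + C))
1/(-131*1683 + m(789)) = 1/(-131*1683 + 2*789*(324 + 789)) = 1/(-1*220473 + 2*789*1113) = 1/(-220473 + 1756314) = 1/1535841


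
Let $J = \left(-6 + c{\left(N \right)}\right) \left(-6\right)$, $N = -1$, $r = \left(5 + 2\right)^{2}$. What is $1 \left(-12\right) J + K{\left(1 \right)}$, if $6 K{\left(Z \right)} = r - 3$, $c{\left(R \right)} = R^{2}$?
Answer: $- \frac{1057}{3} \approx -352.33$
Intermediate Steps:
$r = 49$ ($r = 7^{2} = 49$)
$K{\left(Z \right)} = \frac{23}{3}$ ($K{\left(Z \right)} = \frac{49 - 3}{6} = \frac{1}{6} \cdot 46 = \frac{23}{3}$)
$J = 30$ ($J = \left(-6 + \left(-1\right)^{2}\right) \left(-6\right) = \left(-6 + 1\right) \left(-6\right) = \left(-5\right) \left(-6\right) = 30$)
$1 \left(-12\right) J + K{\left(1 \right)} = 1 \left(-12\right) 30 + \frac{23}{3} = \left(-12\right) 30 + \frac{23}{3} = -360 + \frac{23}{3} = - \frac{1057}{3}$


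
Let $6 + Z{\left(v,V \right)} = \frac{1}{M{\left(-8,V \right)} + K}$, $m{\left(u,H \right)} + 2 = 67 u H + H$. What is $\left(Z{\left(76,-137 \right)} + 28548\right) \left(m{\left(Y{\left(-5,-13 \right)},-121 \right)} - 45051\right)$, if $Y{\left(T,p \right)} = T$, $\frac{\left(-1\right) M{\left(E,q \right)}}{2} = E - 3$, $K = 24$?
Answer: $- \frac{6090696187}{46} \approx -1.3241 \cdot 10^{8}$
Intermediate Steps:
$M{\left(E,q \right)} = 6 - 2 E$ ($M{\left(E,q \right)} = - 2 \left(E - 3\right) = - 2 \left(-3 + E\right) = 6 - 2 E$)
$m{\left(u,H \right)} = -2 + H + 67 H u$ ($m{\left(u,H \right)} = -2 + \left(67 u H + H\right) = -2 + \left(67 H u + H\right) = -2 + \left(H + 67 H u\right) = -2 + H + 67 H u$)
$Z{\left(v,V \right)} = - \frac{275}{46}$ ($Z{\left(v,V \right)} = -6 + \frac{1}{\left(6 - -16\right) + 24} = -6 + \frac{1}{\left(6 + 16\right) + 24} = -6 + \frac{1}{22 + 24} = -6 + \frac{1}{46} = - \frac{275}{46}$)
$\left(Z{\left(76,-137 \right)} + 28548\right) \left(m{\left(Y{\left(-5,-13 \right)},-121 \right)} - 45051\right) = \left(- \frac{275}{46} + 28548\right) \left(\left(-2 - 121 + 67 \left(-121\right) \left(-5\right)\right) - 45051\right) = \frac{1312933 \left(\left(-2 - 121 + 40535\right) - 45051\right)}{46} = \frac{1312933 \left(40412 - 45051\right)}{46} = \frac{1312933}{46} \left(-4639\right) = - \frac{6090696187}{46}$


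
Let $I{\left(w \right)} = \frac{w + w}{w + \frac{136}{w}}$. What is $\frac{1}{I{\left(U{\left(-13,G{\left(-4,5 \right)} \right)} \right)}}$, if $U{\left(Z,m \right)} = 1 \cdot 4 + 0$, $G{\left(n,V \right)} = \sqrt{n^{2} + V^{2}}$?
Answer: $\frac{19}{4} \approx 4.75$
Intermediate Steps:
$G{\left(n,V \right)} = \sqrt{V^{2} + n^{2}}$
$U{\left(Z,m \right)} = 4$ ($U{\left(Z,m \right)} = 4 + 0 = 4$)
$I{\left(w \right)} = \frac{2 w}{w + \frac{136}{w}}$
$\frac{1}{I{\left(U{\left(-13,G{\left(-4,5 \right)} \right)} \right)}} = \frac{1}{2 \cdot 4^{2} \frac{1}{136 + 4^{2}}} = \frac{1}{2 \cdot 16 \frac{1}{136 + 16}} = \frac{1}{2 \cdot 16 \cdot \frac{1}{152}} = \frac{1}{\frac{4}{19}} = \frac{19}{4}$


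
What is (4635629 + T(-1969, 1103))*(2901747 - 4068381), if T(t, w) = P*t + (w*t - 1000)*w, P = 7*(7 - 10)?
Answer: 2790505863814662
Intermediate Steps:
P = -21 (P = 7*(-3) = -21)
T(t, w) = -21*t + w*(-1000 + t*w) (T(t, w) = -21*t + (w*t - 1000)*w = -21*t + (t*w - 1000)*w = -21*t + (-1000 + t*w)*w = -21*t + w*(-1000 + t*w))
(4635629 + T(-1969, 1103))*(2901747 - 4068381) = (4635629 + (-1000*1103 - 21*(-1969) - 1969*1103²))*(2901747 - 4068381) = (4635629 + (-1103000 + 41349 - 1969*1216609))*(-1166634) = (4635629 + (-1103000 + 41349 - 2395503121))*(-1166634) = (4635629 - 2396564772)*(-1166634) = -2391929143*(-1166634) = 2790505863814662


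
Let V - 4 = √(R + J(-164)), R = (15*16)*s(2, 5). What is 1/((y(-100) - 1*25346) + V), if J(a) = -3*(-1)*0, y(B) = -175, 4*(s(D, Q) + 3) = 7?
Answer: -25517/651117589 - 10*I*√3/651117589 ≈ -3.919e-5 - 2.6601e-8*I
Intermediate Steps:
s(D, Q) = -5/4 (s(D, Q) = -3 + (¼)*7 = -3 + 7/4 = -5/4)
R = -300 (R = (15*16)*(-5/4) = 240*(-5/4) = -300)
J(a) = 0 (J(a) = 3*0 = 0)
V = 4 + 10*I*√3 (V = 4 + √(-300 + 0) = 4 + √(-300) = 4 + 10*I*√3 ≈ 4.0 + 17.32*I)
1/((y(-100) - 1*25346) + V) = 1/((-175 - 1*25346) + (4 + 10*I*√3)) = 1/((-175 - 25346) + (4 + 10*I*√3)) = 1/(-25521 + (4 + 10*I*√3)) = 1/(-25517 + 10*I*√3)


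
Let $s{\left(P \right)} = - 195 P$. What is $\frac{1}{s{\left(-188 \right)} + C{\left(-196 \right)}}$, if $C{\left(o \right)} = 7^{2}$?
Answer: $\frac{1}{36709} \approx 2.7241 \cdot 10^{-5}$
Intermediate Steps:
$C{\left(o \right)} = 49$
$\frac{1}{s{\left(-188 \right)} + C{\left(-196 \right)}} = \frac{1}{\left(-195\right) \left(-188\right) + 49} = \frac{1}{36660 + 49} = \frac{1}{36709}$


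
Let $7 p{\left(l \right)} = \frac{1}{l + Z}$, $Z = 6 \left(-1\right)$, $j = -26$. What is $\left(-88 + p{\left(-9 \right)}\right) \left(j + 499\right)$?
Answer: $- \frac{4370993}{105} \approx -41629.0$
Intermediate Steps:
$Z = -6$
$p{\left(l \right)} = \frac{1}{7 \left(-6 + l\right)}$ ($p{\left(l \right)} = \frac{1}{7 \left(l - 6\right)} = \frac{1}{7 \left(-6 + l\right)}$)
$\left(-88 + p{\left(-9 \right)}\right) \left(j + 499\right) = \left(-88 + \frac{1}{7 \left(-6 - 9\right)}\right) \left(-26 + 499\right) = \left(-88 + \frac{1}{7 \left(-15\right)}\right) 473 = \left(-88 + \frac{1}{7} \left(- \frac{1}{15}\right)\right) 473 = \left(-88 - \frac{1}{105}\right) 473 = \left(- \frac{9241}{105}\right) 473 = - \frac{4370993}{105}$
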